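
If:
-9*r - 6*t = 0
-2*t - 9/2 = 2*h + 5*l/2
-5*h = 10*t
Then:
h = -2*t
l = 4*t/5 - 9/5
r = -2*t/3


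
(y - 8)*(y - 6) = y^2 - 14*y + 48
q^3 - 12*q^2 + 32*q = q*(q - 8)*(q - 4)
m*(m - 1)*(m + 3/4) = m^3 - m^2/4 - 3*m/4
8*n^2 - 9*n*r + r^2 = (-8*n + r)*(-n + r)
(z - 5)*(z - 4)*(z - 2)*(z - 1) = z^4 - 12*z^3 + 49*z^2 - 78*z + 40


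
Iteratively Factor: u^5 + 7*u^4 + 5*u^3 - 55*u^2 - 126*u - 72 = (u + 1)*(u^4 + 6*u^3 - u^2 - 54*u - 72) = (u + 1)*(u + 4)*(u^3 + 2*u^2 - 9*u - 18) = (u + 1)*(u + 2)*(u + 4)*(u^2 - 9) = (u + 1)*(u + 2)*(u + 3)*(u + 4)*(u - 3)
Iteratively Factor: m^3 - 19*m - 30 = (m - 5)*(m^2 + 5*m + 6) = (m - 5)*(m + 3)*(m + 2)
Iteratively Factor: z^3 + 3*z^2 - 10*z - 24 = (z - 3)*(z^2 + 6*z + 8) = (z - 3)*(z + 4)*(z + 2)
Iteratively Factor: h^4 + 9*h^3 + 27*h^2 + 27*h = (h + 3)*(h^3 + 6*h^2 + 9*h) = h*(h + 3)*(h^2 + 6*h + 9) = h*(h + 3)^2*(h + 3)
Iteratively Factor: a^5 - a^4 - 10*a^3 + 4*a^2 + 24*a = (a)*(a^4 - a^3 - 10*a^2 + 4*a + 24) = a*(a + 2)*(a^3 - 3*a^2 - 4*a + 12) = a*(a - 2)*(a + 2)*(a^2 - a - 6) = a*(a - 3)*(a - 2)*(a + 2)*(a + 2)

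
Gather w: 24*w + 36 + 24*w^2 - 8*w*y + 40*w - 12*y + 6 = 24*w^2 + w*(64 - 8*y) - 12*y + 42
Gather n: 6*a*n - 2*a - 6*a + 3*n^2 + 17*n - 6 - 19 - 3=-8*a + 3*n^2 + n*(6*a + 17) - 28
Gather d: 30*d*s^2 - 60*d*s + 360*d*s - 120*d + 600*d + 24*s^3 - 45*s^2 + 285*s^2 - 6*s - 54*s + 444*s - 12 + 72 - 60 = d*(30*s^2 + 300*s + 480) + 24*s^3 + 240*s^2 + 384*s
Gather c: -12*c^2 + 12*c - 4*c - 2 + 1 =-12*c^2 + 8*c - 1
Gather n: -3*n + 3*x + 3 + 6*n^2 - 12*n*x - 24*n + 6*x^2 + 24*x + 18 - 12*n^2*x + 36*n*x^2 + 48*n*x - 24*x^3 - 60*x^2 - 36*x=n^2*(6 - 12*x) + n*(36*x^2 + 36*x - 27) - 24*x^3 - 54*x^2 - 9*x + 21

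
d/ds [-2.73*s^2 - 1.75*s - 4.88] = -5.46*s - 1.75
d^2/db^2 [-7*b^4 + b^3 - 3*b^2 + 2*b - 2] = -84*b^2 + 6*b - 6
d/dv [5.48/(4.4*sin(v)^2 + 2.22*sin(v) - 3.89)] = -(48.224*sin(v) + 12.1656)*cos(v)/(4.4*sin(v)^2 + 2.22*sin(v) - 3.89)^2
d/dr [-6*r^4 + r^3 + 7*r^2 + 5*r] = -24*r^3 + 3*r^2 + 14*r + 5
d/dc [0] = 0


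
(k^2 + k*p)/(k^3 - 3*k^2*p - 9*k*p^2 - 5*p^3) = -k/(-k^2 + 4*k*p + 5*p^2)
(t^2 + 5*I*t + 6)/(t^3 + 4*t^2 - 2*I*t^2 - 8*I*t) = (t^2 + 5*I*t + 6)/(t*(t^2 + 2*t*(2 - I) - 8*I))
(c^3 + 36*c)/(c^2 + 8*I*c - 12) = c*(c - 6*I)/(c + 2*I)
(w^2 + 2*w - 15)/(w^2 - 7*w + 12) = (w + 5)/(w - 4)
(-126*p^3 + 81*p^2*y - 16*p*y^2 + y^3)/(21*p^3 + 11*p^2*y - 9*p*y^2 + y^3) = (-6*p + y)/(p + y)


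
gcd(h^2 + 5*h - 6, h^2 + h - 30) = h + 6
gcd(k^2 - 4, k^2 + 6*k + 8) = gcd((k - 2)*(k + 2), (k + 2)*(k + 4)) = k + 2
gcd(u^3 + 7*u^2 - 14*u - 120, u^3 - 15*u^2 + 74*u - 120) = u - 4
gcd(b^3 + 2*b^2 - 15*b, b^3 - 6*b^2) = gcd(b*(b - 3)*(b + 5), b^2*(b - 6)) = b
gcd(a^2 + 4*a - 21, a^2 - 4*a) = 1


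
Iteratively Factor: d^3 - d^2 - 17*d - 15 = (d - 5)*(d^2 + 4*d + 3) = (d - 5)*(d + 1)*(d + 3)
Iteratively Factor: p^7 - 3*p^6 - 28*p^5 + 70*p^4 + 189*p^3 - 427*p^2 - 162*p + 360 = (p - 1)*(p^6 - 2*p^5 - 30*p^4 + 40*p^3 + 229*p^2 - 198*p - 360) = (p - 1)*(p + 1)*(p^5 - 3*p^4 - 27*p^3 + 67*p^2 + 162*p - 360) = (p - 1)*(p + 1)*(p + 3)*(p^4 - 6*p^3 - 9*p^2 + 94*p - 120) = (p - 3)*(p - 1)*(p + 1)*(p + 3)*(p^3 - 3*p^2 - 18*p + 40) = (p - 3)*(p - 1)*(p + 1)*(p + 3)*(p + 4)*(p^2 - 7*p + 10) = (p - 5)*(p - 3)*(p - 1)*(p + 1)*(p + 3)*(p + 4)*(p - 2)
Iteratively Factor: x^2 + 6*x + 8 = (x + 4)*(x + 2)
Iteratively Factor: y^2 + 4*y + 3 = (y + 3)*(y + 1)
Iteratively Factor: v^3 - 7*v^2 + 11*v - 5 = (v - 1)*(v^2 - 6*v + 5) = (v - 1)^2*(v - 5)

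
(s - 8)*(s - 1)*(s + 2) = s^3 - 7*s^2 - 10*s + 16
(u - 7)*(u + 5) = u^2 - 2*u - 35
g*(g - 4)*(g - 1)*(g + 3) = g^4 - 2*g^3 - 11*g^2 + 12*g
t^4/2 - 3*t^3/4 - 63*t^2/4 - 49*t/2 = t*(t/2 + 1)*(t - 7)*(t + 7/2)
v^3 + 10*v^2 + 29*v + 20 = (v + 1)*(v + 4)*(v + 5)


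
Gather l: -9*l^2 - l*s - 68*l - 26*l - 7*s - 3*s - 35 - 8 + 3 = -9*l^2 + l*(-s - 94) - 10*s - 40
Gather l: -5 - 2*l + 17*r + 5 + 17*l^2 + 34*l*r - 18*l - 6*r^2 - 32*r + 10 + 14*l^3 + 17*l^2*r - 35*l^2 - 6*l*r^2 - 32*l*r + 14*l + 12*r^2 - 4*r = 14*l^3 + l^2*(17*r - 18) + l*(-6*r^2 + 2*r - 6) + 6*r^2 - 19*r + 10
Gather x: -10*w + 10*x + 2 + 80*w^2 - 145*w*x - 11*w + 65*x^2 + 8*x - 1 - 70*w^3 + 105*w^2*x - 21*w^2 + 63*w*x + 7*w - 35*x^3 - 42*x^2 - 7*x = -70*w^3 + 59*w^2 - 14*w - 35*x^3 + 23*x^2 + x*(105*w^2 - 82*w + 11) + 1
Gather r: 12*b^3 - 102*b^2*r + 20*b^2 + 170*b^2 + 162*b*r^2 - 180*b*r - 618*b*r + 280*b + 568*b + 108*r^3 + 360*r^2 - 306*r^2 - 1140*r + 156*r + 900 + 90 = 12*b^3 + 190*b^2 + 848*b + 108*r^3 + r^2*(162*b + 54) + r*(-102*b^2 - 798*b - 984) + 990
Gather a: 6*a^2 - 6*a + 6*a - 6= 6*a^2 - 6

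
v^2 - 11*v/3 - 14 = (v - 6)*(v + 7/3)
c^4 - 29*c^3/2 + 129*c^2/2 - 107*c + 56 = (c - 8)*(c - 7/2)*(c - 2)*(c - 1)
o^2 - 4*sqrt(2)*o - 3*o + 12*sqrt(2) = (o - 3)*(o - 4*sqrt(2))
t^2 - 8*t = t*(t - 8)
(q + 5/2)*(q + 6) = q^2 + 17*q/2 + 15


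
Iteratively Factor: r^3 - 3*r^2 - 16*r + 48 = (r + 4)*(r^2 - 7*r + 12) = (r - 4)*(r + 4)*(r - 3)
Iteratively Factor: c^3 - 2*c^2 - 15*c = (c - 5)*(c^2 + 3*c) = c*(c - 5)*(c + 3)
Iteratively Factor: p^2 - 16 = (p + 4)*(p - 4)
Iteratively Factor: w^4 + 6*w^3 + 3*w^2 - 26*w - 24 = (w + 1)*(w^3 + 5*w^2 - 2*w - 24) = (w + 1)*(w + 4)*(w^2 + w - 6) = (w + 1)*(w + 3)*(w + 4)*(w - 2)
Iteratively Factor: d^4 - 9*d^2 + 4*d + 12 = (d + 3)*(d^3 - 3*d^2 + 4) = (d + 1)*(d + 3)*(d^2 - 4*d + 4) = (d - 2)*(d + 1)*(d + 3)*(d - 2)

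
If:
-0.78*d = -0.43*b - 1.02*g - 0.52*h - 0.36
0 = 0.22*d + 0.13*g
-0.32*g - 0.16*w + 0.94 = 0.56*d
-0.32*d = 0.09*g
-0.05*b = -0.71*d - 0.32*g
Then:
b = 0.00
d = 0.00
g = 0.00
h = -0.69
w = 5.88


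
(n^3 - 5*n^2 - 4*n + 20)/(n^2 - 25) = (n^2 - 4)/(n + 5)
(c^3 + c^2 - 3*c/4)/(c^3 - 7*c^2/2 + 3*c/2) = (c + 3/2)/(c - 3)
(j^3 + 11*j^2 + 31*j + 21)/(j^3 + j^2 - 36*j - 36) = (j^2 + 10*j + 21)/(j^2 - 36)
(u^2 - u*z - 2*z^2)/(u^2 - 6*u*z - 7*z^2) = (-u + 2*z)/(-u + 7*z)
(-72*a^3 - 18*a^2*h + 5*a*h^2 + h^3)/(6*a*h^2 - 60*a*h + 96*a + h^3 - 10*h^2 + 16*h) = (-12*a^2 - a*h + h^2)/(h^2 - 10*h + 16)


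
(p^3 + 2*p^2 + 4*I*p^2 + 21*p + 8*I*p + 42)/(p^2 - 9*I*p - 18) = (p^2 + p*(2 + 7*I) + 14*I)/(p - 6*I)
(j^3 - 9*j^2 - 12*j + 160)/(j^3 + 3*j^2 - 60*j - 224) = (j - 5)/(j + 7)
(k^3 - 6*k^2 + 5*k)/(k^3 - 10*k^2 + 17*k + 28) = k*(k^2 - 6*k + 5)/(k^3 - 10*k^2 + 17*k + 28)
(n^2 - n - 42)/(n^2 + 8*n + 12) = (n - 7)/(n + 2)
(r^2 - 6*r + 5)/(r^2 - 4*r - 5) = (r - 1)/(r + 1)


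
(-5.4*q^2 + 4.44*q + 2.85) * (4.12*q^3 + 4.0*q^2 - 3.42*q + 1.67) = -22.248*q^5 - 3.3072*q^4 + 47.97*q^3 - 12.8028*q^2 - 2.3322*q + 4.7595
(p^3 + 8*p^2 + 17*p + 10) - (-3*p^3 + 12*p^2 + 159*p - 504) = 4*p^3 - 4*p^2 - 142*p + 514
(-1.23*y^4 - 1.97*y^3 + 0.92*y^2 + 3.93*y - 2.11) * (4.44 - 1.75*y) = 2.1525*y^5 - 2.0137*y^4 - 10.3568*y^3 - 2.7927*y^2 + 21.1417*y - 9.3684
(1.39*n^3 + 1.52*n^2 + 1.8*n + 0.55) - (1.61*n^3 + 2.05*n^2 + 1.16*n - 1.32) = -0.22*n^3 - 0.53*n^2 + 0.64*n + 1.87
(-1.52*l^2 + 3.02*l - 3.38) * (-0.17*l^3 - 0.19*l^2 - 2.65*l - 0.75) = 0.2584*l^5 - 0.2246*l^4 + 4.0288*l^3 - 6.2208*l^2 + 6.692*l + 2.535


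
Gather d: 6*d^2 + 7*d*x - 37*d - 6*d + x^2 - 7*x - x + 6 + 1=6*d^2 + d*(7*x - 43) + x^2 - 8*x + 7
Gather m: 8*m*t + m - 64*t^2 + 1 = m*(8*t + 1) - 64*t^2 + 1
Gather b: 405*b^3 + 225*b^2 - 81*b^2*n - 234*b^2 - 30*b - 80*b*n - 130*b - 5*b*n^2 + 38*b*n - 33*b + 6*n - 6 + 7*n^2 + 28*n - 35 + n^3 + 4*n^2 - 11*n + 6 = 405*b^3 + b^2*(-81*n - 9) + b*(-5*n^2 - 42*n - 193) + n^3 + 11*n^2 + 23*n - 35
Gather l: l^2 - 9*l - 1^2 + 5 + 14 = l^2 - 9*l + 18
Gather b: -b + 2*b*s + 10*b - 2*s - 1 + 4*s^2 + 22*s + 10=b*(2*s + 9) + 4*s^2 + 20*s + 9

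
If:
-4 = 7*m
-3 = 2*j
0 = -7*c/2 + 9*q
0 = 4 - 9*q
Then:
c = 8/7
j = -3/2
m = -4/7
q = 4/9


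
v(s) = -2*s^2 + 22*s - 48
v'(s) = 22 - 4*s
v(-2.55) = -117.10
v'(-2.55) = 32.20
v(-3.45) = -147.70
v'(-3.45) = 35.80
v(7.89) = 1.08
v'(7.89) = -9.56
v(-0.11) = -50.44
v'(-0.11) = 22.44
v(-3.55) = -151.30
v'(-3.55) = 36.20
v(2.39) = -6.84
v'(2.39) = 12.44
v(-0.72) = -64.88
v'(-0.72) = 24.88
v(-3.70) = -156.78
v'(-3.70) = 36.80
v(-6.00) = -252.00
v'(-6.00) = 46.00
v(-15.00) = -828.00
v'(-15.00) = 82.00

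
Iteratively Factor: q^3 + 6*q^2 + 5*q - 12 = (q - 1)*(q^2 + 7*q + 12) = (q - 1)*(q + 4)*(q + 3)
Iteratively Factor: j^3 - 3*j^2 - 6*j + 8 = (j + 2)*(j^2 - 5*j + 4) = (j - 1)*(j + 2)*(j - 4)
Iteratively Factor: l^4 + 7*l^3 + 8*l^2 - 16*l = (l - 1)*(l^3 + 8*l^2 + 16*l) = (l - 1)*(l + 4)*(l^2 + 4*l) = (l - 1)*(l + 4)^2*(l)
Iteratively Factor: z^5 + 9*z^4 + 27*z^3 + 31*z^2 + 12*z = (z)*(z^4 + 9*z^3 + 27*z^2 + 31*z + 12) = z*(z + 3)*(z^3 + 6*z^2 + 9*z + 4) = z*(z + 1)*(z + 3)*(z^2 + 5*z + 4) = z*(z + 1)*(z + 3)*(z + 4)*(z + 1)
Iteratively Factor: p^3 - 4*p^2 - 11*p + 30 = (p + 3)*(p^2 - 7*p + 10) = (p - 2)*(p + 3)*(p - 5)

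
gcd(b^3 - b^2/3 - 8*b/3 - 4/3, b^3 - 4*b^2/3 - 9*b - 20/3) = b + 1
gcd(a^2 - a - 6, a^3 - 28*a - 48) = a + 2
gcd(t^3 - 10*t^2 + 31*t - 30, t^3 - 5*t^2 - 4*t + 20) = t^2 - 7*t + 10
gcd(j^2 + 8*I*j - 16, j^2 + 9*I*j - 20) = j + 4*I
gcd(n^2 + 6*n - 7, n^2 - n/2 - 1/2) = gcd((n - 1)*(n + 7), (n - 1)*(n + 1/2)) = n - 1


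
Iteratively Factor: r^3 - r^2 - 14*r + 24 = (r - 2)*(r^2 + r - 12) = (r - 3)*(r - 2)*(r + 4)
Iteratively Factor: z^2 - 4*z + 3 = (z - 1)*(z - 3)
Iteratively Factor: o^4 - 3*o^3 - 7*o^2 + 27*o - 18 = (o - 2)*(o^3 - o^2 - 9*o + 9) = (o - 2)*(o - 1)*(o^2 - 9) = (o - 2)*(o - 1)*(o + 3)*(o - 3)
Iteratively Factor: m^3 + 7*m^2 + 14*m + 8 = (m + 1)*(m^2 + 6*m + 8) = (m + 1)*(m + 4)*(m + 2)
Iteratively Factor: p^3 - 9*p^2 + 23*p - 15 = (p - 3)*(p^2 - 6*p + 5) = (p - 3)*(p - 1)*(p - 5)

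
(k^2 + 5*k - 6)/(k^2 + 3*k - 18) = (k - 1)/(k - 3)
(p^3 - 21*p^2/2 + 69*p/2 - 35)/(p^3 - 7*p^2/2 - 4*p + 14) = (p - 5)/(p + 2)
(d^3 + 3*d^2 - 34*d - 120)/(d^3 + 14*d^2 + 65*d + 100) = (d - 6)/(d + 5)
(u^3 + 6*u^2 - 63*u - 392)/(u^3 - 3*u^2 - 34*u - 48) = (u^2 + 14*u + 49)/(u^2 + 5*u + 6)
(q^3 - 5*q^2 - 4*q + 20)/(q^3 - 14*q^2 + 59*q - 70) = (q + 2)/(q - 7)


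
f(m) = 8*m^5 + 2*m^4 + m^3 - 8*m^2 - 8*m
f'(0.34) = -12.24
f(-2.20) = -397.21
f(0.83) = -7.48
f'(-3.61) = 6505.91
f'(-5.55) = 36757.34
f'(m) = 40*m^4 + 8*m^3 + 3*m^2 - 16*m - 8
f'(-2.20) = 893.56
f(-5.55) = -40601.84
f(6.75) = 116141.77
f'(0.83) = 4.34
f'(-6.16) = 55929.18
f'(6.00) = 53572.00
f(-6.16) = -68565.02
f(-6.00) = -60072.00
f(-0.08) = 0.59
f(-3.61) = -4687.60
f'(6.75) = 85518.72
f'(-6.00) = 50308.00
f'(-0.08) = -6.70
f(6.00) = 64680.00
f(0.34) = -3.54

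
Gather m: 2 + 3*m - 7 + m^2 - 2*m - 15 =m^2 + m - 20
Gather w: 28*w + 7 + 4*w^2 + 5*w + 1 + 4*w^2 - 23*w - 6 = 8*w^2 + 10*w + 2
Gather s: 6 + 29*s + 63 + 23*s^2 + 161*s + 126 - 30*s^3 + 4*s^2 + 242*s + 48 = -30*s^3 + 27*s^2 + 432*s + 243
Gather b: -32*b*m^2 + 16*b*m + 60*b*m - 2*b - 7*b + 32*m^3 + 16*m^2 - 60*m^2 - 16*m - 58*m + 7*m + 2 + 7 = b*(-32*m^2 + 76*m - 9) + 32*m^3 - 44*m^2 - 67*m + 9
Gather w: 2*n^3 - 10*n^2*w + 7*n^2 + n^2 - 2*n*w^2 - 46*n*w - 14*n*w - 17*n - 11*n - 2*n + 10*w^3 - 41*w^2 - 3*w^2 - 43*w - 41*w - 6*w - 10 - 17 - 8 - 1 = 2*n^3 + 8*n^2 - 30*n + 10*w^3 + w^2*(-2*n - 44) + w*(-10*n^2 - 60*n - 90) - 36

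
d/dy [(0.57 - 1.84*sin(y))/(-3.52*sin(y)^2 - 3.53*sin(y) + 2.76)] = (-6.4768*sin(y)^2 + 4.0128*sin(y) - 3.0663)*cos(y)/(12.3904*sin(y)^4 + 24.8512*sin(y)^3 - 6.9695*sin(y)^2 - 19.4856*sin(y) + 7.6176)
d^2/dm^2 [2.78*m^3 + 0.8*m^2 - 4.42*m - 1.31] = 16.68*m + 1.6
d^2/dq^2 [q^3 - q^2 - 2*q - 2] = 6*q - 2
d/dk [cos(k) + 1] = -sin(k)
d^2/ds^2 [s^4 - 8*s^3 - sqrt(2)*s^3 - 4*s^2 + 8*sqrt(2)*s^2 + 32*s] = 12*s^2 - 48*s - 6*sqrt(2)*s - 8 + 16*sqrt(2)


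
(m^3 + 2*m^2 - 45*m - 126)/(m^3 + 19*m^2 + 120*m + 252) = (m^2 - 4*m - 21)/(m^2 + 13*m + 42)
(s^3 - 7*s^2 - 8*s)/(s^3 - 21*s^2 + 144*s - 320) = s*(s + 1)/(s^2 - 13*s + 40)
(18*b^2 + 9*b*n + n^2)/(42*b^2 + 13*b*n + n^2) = (3*b + n)/(7*b + n)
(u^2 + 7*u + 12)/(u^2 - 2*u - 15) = (u + 4)/(u - 5)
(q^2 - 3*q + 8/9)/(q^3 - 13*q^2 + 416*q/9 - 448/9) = (3*q - 1)/(3*q^2 - 31*q + 56)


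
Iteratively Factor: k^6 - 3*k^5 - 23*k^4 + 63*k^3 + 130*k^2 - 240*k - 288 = (k - 3)*(k^5 - 23*k^3 - 6*k^2 + 112*k + 96) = (k - 3)^2*(k^4 + 3*k^3 - 14*k^2 - 48*k - 32) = (k - 3)^2*(k + 1)*(k^3 + 2*k^2 - 16*k - 32) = (k - 3)^2*(k + 1)*(k + 2)*(k^2 - 16) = (k - 4)*(k - 3)^2*(k + 1)*(k + 2)*(k + 4)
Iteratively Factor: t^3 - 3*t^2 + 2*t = (t - 1)*(t^2 - 2*t) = (t - 2)*(t - 1)*(t)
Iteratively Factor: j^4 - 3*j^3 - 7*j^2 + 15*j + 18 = (j - 3)*(j^3 - 7*j - 6) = (j - 3)*(j + 1)*(j^2 - j - 6) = (j - 3)*(j + 1)*(j + 2)*(j - 3)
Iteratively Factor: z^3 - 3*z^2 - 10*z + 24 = (z - 4)*(z^2 + z - 6) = (z - 4)*(z + 3)*(z - 2)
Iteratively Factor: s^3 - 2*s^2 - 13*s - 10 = (s + 2)*(s^2 - 4*s - 5) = (s + 1)*(s + 2)*(s - 5)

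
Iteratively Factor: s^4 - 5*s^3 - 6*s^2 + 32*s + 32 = (s - 4)*(s^3 - s^2 - 10*s - 8) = (s - 4)*(s + 2)*(s^2 - 3*s - 4) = (s - 4)*(s + 1)*(s + 2)*(s - 4)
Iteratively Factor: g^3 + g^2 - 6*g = (g - 2)*(g^2 + 3*g) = (g - 2)*(g + 3)*(g)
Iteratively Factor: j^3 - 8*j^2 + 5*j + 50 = (j - 5)*(j^2 - 3*j - 10) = (j - 5)^2*(j + 2)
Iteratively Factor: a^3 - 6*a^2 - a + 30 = (a - 3)*(a^2 - 3*a - 10) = (a - 5)*(a - 3)*(a + 2)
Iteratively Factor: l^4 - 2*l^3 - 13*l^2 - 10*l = (l)*(l^3 - 2*l^2 - 13*l - 10) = l*(l + 1)*(l^2 - 3*l - 10) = l*(l - 5)*(l + 1)*(l + 2)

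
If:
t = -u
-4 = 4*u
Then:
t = 1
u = -1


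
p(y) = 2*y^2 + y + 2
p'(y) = 4*y + 1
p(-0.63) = 2.16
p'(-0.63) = -1.52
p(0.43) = 2.80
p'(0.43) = 2.72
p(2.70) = 19.28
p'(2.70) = 11.80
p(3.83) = 35.17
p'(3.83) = 16.32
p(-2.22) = 9.64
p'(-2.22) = -7.88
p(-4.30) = 34.68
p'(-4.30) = -16.20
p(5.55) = 69.16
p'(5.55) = 23.20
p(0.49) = 2.97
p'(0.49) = 2.96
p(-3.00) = 17.00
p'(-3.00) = -11.00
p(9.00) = 173.00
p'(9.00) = 37.00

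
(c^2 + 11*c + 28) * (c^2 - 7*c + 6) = c^4 + 4*c^3 - 43*c^2 - 130*c + 168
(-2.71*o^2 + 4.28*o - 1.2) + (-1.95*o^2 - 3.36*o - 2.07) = -4.66*o^2 + 0.92*o - 3.27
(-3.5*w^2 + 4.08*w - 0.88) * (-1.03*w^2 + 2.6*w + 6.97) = 3.605*w^4 - 13.3024*w^3 - 12.8806*w^2 + 26.1496*w - 6.1336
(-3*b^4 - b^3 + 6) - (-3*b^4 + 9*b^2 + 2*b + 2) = -b^3 - 9*b^2 - 2*b + 4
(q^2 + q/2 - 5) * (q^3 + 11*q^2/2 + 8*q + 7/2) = q^5 + 6*q^4 + 23*q^3/4 - 20*q^2 - 153*q/4 - 35/2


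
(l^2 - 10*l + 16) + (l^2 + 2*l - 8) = 2*l^2 - 8*l + 8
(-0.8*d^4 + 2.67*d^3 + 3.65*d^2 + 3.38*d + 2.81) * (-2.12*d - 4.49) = 1.696*d^5 - 2.0684*d^4 - 19.7263*d^3 - 23.5541*d^2 - 21.1334*d - 12.6169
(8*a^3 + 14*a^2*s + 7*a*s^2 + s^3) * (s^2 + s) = 8*a^3*s^2 + 8*a^3*s + 14*a^2*s^3 + 14*a^2*s^2 + 7*a*s^4 + 7*a*s^3 + s^5 + s^4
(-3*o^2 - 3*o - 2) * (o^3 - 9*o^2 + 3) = -3*o^5 + 24*o^4 + 25*o^3 + 9*o^2 - 9*o - 6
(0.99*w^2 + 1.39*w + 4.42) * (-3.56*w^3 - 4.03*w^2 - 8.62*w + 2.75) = -3.5244*w^5 - 8.9381*w^4 - 29.8707*w^3 - 27.0719*w^2 - 34.2779*w + 12.155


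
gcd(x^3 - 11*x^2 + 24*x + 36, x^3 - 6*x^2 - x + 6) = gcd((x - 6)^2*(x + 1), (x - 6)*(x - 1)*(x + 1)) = x^2 - 5*x - 6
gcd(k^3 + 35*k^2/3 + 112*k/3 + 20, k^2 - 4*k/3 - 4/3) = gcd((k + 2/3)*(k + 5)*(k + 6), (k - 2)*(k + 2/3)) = k + 2/3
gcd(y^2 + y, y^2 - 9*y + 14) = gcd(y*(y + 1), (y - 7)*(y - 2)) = 1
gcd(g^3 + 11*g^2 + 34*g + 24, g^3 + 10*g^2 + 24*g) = g^2 + 10*g + 24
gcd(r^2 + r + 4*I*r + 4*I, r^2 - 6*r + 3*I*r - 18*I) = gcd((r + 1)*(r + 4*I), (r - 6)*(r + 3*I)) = 1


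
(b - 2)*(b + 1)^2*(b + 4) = b^4 + 4*b^3 - 3*b^2 - 14*b - 8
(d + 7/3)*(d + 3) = d^2 + 16*d/3 + 7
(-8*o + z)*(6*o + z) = -48*o^2 - 2*o*z + z^2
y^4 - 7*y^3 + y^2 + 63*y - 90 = (y - 5)*(y - 3)*(y - 2)*(y + 3)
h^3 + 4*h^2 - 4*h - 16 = (h - 2)*(h + 2)*(h + 4)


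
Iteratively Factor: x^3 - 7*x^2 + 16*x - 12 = (x - 2)*(x^2 - 5*x + 6) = (x - 2)^2*(x - 3)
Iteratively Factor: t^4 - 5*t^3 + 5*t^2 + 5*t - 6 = (t - 2)*(t^3 - 3*t^2 - t + 3) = (t - 3)*(t - 2)*(t^2 - 1) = (t - 3)*(t - 2)*(t + 1)*(t - 1)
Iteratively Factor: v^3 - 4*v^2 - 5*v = (v + 1)*(v^2 - 5*v) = (v - 5)*(v + 1)*(v)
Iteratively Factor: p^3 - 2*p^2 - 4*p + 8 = (p - 2)*(p^2 - 4) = (p - 2)^2*(p + 2)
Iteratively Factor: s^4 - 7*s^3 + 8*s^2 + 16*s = (s - 4)*(s^3 - 3*s^2 - 4*s) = (s - 4)*(s + 1)*(s^2 - 4*s) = (s - 4)^2*(s + 1)*(s)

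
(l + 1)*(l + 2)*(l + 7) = l^3 + 10*l^2 + 23*l + 14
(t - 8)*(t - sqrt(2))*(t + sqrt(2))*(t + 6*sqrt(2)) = t^4 - 8*t^3 + 6*sqrt(2)*t^3 - 48*sqrt(2)*t^2 - 2*t^2 - 12*sqrt(2)*t + 16*t + 96*sqrt(2)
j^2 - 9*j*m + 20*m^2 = (j - 5*m)*(j - 4*m)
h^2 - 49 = (h - 7)*(h + 7)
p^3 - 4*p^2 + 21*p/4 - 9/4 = (p - 3/2)^2*(p - 1)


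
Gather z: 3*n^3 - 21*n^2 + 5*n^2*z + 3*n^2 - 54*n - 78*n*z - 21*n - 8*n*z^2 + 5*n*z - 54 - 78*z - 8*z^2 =3*n^3 - 18*n^2 - 75*n + z^2*(-8*n - 8) + z*(5*n^2 - 73*n - 78) - 54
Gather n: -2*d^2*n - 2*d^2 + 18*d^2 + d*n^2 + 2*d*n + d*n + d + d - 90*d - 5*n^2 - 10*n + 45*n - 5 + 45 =16*d^2 - 88*d + n^2*(d - 5) + n*(-2*d^2 + 3*d + 35) + 40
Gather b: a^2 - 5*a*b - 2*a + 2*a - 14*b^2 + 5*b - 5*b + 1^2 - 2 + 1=a^2 - 5*a*b - 14*b^2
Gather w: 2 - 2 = 0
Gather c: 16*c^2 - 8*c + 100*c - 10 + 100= 16*c^2 + 92*c + 90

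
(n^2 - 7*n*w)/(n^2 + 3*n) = (n - 7*w)/(n + 3)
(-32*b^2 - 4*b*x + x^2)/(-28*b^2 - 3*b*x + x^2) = (-8*b + x)/(-7*b + x)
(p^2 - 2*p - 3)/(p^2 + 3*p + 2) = (p - 3)/(p + 2)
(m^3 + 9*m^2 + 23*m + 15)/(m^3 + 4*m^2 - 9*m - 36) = (m^2 + 6*m + 5)/(m^2 + m - 12)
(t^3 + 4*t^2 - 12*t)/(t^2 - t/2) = 2*(t^2 + 4*t - 12)/(2*t - 1)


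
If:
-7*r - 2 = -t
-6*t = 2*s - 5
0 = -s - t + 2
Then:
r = -1/4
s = 7/4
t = 1/4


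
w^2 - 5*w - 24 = (w - 8)*(w + 3)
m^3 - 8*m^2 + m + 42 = (m - 7)*(m - 3)*(m + 2)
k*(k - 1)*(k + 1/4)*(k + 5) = k^4 + 17*k^3/4 - 4*k^2 - 5*k/4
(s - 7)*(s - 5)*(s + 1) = s^3 - 11*s^2 + 23*s + 35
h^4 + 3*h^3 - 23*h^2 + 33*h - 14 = (h - 2)*(h - 1)^2*(h + 7)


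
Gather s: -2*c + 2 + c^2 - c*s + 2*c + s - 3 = c^2 + s*(1 - c) - 1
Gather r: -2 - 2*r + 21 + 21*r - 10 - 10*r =9*r + 9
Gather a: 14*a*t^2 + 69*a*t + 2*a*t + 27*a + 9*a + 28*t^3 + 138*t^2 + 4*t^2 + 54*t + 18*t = a*(14*t^2 + 71*t + 36) + 28*t^3 + 142*t^2 + 72*t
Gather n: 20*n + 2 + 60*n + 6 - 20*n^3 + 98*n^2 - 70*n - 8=-20*n^3 + 98*n^2 + 10*n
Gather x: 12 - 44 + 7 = -25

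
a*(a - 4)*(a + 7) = a^3 + 3*a^2 - 28*a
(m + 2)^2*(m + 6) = m^3 + 10*m^2 + 28*m + 24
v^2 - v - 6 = (v - 3)*(v + 2)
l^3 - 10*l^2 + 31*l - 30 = (l - 5)*(l - 3)*(l - 2)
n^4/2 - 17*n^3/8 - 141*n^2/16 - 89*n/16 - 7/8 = (n/2 + 1)*(n - 7)*(n + 1/4)*(n + 1/2)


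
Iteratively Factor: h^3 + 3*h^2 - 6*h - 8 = (h + 4)*(h^2 - h - 2) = (h + 1)*(h + 4)*(h - 2)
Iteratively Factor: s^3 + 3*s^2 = (s)*(s^2 + 3*s) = s^2*(s + 3)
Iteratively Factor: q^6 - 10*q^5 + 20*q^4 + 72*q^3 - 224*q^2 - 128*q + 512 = (q + 2)*(q^5 - 12*q^4 + 44*q^3 - 16*q^2 - 192*q + 256) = (q - 4)*(q + 2)*(q^4 - 8*q^3 + 12*q^2 + 32*q - 64) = (q - 4)*(q + 2)^2*(q^3 - 10*q^2 + 32*q - 32) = (q - 4)*(q - 2)*(q + 2)^2*(q^2 - 8*q + 16) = (q - 4)^2*(q - 2)*(q + 2)^2*(q - 4)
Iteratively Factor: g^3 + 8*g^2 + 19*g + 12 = (g + 3)*(g^2 + 5*g + 4) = (g + 1)*(g + 3)*(g + 4)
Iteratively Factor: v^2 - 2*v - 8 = (v - 4)*(v + 2)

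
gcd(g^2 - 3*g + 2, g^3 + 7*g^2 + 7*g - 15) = g - 1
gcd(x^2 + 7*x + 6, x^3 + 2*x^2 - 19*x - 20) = x + 1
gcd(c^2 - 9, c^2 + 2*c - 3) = c + 3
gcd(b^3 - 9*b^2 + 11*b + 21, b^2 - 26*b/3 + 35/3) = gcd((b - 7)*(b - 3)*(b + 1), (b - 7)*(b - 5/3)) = b - 7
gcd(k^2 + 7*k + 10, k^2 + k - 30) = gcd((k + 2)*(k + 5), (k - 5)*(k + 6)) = 1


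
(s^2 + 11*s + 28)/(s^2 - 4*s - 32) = (s + 7)/(s - 8)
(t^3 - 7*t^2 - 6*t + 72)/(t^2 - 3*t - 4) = (t^2 - 3*t - 18)/(t + 1)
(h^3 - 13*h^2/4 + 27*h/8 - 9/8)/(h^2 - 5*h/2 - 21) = (-8*h^3 + 26*h^2 - 27*h + 9)/(4*(-2*h^2 + 5*h + 42))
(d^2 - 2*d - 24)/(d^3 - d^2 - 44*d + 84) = (d + 4)/(d^2 + 5*d - 14)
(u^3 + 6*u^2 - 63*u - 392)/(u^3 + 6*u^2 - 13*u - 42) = (u^2 - u - 56)/(u^2 - u - 6)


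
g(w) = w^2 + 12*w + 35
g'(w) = 2*w + 12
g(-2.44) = 11.67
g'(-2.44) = 7.12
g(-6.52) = -0.73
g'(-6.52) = -1.04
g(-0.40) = 30.36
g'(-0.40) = 11.20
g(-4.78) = 0.49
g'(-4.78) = 2.44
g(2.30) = 67.89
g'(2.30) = 16.60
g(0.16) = 36.95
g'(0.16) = 12.32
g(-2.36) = 12.25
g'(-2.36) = 7.28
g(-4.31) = 1.86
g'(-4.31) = 3.38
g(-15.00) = 80.00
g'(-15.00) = -18.00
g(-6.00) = -1.00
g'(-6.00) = 0.00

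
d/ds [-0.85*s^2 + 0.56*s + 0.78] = 0.56 - 1.7*s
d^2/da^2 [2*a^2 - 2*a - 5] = 4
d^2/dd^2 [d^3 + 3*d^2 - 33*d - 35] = 6*d + 6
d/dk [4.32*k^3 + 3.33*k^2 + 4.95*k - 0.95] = 12.96*k^2 + 6.66*k + 4.95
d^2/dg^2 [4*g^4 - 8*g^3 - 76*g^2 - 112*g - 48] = 48*g^2 - 48*g - 152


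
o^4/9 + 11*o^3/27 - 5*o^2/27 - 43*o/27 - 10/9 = (o/3 + 1/3)*(o/3 + 1)*(o - 2)*(o + 5/3)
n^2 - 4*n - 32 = (n - 8)*(n + 4)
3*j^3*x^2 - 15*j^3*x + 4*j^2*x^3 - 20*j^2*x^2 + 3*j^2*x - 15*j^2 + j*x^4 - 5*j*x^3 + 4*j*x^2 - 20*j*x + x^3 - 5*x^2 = (j + x)*(3*j + x)*(x - 5)*(j*x + 1)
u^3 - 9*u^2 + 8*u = u*(u - 8)*(u - 1)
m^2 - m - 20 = (m - 5)*(m + 4)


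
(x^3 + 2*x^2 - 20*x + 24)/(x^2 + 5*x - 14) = (x^2 + 4*x - 12)/(x + 7)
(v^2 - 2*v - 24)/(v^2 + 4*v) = (v - 6)/v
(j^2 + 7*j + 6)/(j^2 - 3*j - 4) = (j + 6)/(j - 4)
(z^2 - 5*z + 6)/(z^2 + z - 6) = (z - 3)/(z + 3)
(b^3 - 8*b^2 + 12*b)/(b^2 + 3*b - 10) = b*(b - 6)/(b + 5)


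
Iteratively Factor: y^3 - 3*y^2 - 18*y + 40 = (y - 2)*(y^2 - y - 20) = (y - 2)*(y + 4)*(y - 5)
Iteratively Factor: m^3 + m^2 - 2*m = (m)*(m^2 + m - 2) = m*(m + 2)*(m - 1)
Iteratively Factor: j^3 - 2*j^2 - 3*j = (j - 3)*(j^2 + j) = (j - 3)*(j + 1)*(j)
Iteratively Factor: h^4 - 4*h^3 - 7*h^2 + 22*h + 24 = (h - 4)*(h^3 - 7*h - 6) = (h - 4)*(h + 1)*(h^2 - h - 6) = (h - 4)*(h - 3)*(h + 1)*(h + 2)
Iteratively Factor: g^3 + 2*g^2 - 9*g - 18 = (g + 2)*(g^2 - 9) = (g - 3)*(g + 2)*(g + 3)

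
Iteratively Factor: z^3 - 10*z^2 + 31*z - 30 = (z - 3)*(z^2 - 7*z + 10) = (z - 5)*(z - 3)*(z - 2)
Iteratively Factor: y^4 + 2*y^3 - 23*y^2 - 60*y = (y - 5)*(y^3 + 7*y^2 + 12*y) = (y - 5)*(y + 3)*(y^2 + 4*y) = (y - 5)*(y + 3)*(y + 4)*(y)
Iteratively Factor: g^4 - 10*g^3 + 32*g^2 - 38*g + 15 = (g - 1)*(g^3 - 9*g^2 + 23*g - 15) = (g - 3)*(g - 1)*(g^2 - 6*g + 5) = (g - 3)*(g - 1)^2*(g - 5)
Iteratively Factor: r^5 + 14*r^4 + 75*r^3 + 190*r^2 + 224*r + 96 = (r + 2)*(r^4 + 12*r^3 + 51*r^2 + 88*r + 48) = (r + 2)*(r + 4)*(r^3 + 8*r^2 + 19*r + 12) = (r + 2)*(r + 4)^2*(r^2 + 4*r + 3) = (r + 2)*(r + 3)*(r + 4)^2*(r + 1)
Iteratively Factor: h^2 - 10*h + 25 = (h - 5)*(h - 5)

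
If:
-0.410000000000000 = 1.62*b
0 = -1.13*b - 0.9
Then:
No Solution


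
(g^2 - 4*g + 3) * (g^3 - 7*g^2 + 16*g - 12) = g^5 - 11*g^4 + 47*g^3 - 97*g^2 + 96*g - 36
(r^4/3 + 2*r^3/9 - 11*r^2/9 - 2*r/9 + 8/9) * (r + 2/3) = r^5/3 + 4*r^4/9 - 29*r^3/27 - 28*r^2/27 + 20*r/27 + 16/27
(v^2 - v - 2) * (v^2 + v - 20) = v^4 - 23*v^2 + 18*v + 40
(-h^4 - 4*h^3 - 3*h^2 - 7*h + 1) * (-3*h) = 3*h^5 + 12*h^4 + 9*h^3 + 21*h^2 - 3*h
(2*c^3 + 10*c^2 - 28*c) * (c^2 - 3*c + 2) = 2*c^5 + 4*c^4 - 54*c^3 + 104*c^2 - 56*c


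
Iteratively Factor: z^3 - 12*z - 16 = (z - 4)*(z^2 + 4*z + 4) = (z - 4)*(z + 2)*(z + 2)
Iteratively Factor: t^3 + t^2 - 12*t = (t)*(t^2 + t - 12) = t*(t - 3)*(t + 4)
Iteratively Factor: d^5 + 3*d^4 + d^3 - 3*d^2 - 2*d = (d + 1)*(d^4 + 2*d^3 - d^2 - 2*d) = (d - 1)*(d + 1)*(d^3 + 3*d^2 + 2*d) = (d - 1)*(d + 1)*(d + 2)*(d^2 + d) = (d - 1)*(d + 1)^2*(d + 2)*(d)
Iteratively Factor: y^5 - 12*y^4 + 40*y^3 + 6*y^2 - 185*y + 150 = (y - 5)*(y^4 - 7*y^3 + 5*y^2 + 31*y - 30) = (y - 5)*(y - 1)*(y^3 - 6*y^2 - y + 30) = (y - 5)*(y - 3)*(y - 1)*(y^2 - 3*y - 10) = (y - 5)^2*(y - 3)*(y - 1)*(y + 2)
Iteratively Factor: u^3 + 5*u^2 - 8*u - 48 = (u + 4)*(u^2 + u - 12) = (u - 3)*(u + 4)*(u + 4)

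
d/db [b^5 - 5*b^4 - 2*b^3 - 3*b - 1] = 5*b^4 - 20*b^3 - 6*b^2 - 3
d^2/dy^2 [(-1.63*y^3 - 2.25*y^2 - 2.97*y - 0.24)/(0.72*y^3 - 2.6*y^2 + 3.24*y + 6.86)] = (-1.77635683940025e-15*y^7 - 8.43552*y^6 + 13.576896*y^5 + 159.9696*y^4 + 6.20017600000001*y^3 - 295.220736*y^2 - 758.8374*y - 93.343512)/(0.373248*y^9 - 4.04352*y^8 + 19.640448*y^7 - 43.299008*y^6 + 11.330496*y^5 + 153.257568*y^4 - 211.07088*y^3 - 151.024272*y^2 + 457.419312*y + 322.828856)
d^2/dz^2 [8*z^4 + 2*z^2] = 96*z^2 + 4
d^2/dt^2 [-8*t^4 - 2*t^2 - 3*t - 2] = -96*t^2 - 4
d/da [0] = 0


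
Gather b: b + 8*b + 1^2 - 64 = 9*b - 63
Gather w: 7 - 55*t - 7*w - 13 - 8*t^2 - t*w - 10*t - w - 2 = -8*t^2 - 65*t + w*(-t - 8) - 8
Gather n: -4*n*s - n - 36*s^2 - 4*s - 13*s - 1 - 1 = n*(-4*s - 1) - 36*s^2 - 17*s - 2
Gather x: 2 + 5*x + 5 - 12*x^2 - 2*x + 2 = -12*x^2 + 3*x + 9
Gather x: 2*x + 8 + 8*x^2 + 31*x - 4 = 8*x^2 + 33*x + 4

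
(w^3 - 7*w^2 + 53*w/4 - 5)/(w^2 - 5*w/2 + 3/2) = (4*w^3 - 28*w^2 + 53*w - 20)/(2*(2*w^2 - 5*w + 3))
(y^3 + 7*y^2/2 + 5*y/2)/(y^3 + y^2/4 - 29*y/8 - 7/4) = 4*y*(2*y^2 + 7*y + 5)/(8*y^3 + 2*y^2 - 29*y - 14)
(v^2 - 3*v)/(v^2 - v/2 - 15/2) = 2*v/(2*v + 5)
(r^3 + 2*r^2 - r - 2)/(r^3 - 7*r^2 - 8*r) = (r^2 + r - 2)/(r*(r - 8))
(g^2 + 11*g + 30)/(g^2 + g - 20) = (g + 6)/(g - 4)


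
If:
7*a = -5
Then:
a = -5/7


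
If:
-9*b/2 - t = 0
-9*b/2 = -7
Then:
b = 14/9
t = -7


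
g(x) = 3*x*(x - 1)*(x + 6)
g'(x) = 3*x*(x - 1) + 3*x*(x + 6) + 3*(x - 1)*(x + 6) = 9*x^2 + 30*x - 18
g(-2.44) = 89.64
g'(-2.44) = -37.62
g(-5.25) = 73.83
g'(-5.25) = 72.56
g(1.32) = 9.28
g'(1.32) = 37.28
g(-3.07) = 109.83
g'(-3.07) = -25.28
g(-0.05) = 0.94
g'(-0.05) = -19.48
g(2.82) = 135.80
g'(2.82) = 138.17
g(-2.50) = 91.88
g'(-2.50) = -36.75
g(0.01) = -0.18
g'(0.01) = -17.70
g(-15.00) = -6480.00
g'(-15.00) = 1557.00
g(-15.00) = -6480.00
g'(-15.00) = 1557.00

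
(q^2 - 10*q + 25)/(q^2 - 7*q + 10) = (q - 5)/(q - 2)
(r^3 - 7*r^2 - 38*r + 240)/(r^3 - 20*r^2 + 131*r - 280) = (r + 6)/(r - 7)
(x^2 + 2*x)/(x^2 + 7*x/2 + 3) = 2*x/(2*x + 3)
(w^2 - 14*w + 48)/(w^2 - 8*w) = (w - 6)/w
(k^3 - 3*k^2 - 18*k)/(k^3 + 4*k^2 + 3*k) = (k - 6)/(k + 1)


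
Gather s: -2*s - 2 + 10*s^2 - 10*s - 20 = 10*s^2 - 12*s - 22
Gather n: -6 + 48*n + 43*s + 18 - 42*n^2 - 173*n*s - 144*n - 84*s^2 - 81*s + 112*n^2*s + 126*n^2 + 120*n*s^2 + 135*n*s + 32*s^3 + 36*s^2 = n^2*(112*s + 84) + n*(120*s^2 - 38*s - 96) + 32*s^3 - 48*s^2 - 38*s + 12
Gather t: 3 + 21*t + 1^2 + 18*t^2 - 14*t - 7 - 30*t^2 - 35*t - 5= -12*t^2 - 28*t - 8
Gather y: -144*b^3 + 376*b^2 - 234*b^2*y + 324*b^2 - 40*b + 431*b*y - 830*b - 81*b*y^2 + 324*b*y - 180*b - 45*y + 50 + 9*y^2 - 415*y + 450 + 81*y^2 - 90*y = -144*b^3 + 700*b^2 - 1050*b + y^2*(90 - 81*b) + y*(-234*b^2 + 755*b - 550) + 500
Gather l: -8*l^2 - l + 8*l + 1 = -8*l^2 + 7*l + 1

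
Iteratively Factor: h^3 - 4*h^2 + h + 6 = (h + 1)*(h^2 - 5*h + 6) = (h - 2)*(h + 1)*(h - 3)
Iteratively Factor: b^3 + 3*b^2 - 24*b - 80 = (b + 4)*(b^2 - b - 20) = (b - 5)*(b + 4)*(b + 4)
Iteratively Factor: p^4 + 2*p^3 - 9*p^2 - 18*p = (p + 2)*(p^3 - 9*p) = p*(p + 2)*(p^2 - 9) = p*(p + 2)*(p + 3)*(p - 3)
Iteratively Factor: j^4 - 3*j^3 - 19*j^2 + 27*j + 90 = (j + 3)*(j^3 - 6*j^2 - j + 30) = (j - 3)*(j + 3)*(j^2 - 3*j - 10) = (j - 5)*(j - 3)*(j + 3)*(j + 2)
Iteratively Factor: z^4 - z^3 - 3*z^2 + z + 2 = (z + 1)*(z^3 - 2*z^2 - z + 2) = (z + 1)^2*(z^2 - 3*z + 2) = (z - 1)*(z + 1)^2*(z - 2)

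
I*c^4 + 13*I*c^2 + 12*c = c*(c - 3*I)*(c + 4*I)*(I*c + 1)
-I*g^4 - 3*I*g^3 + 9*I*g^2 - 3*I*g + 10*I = (g - 2)*(g + 5)*(g - I)*(-I*g + 1)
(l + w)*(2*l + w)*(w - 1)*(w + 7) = 2*l^2*w^2 + 12*l^2*w - 14*l^2 + 3*l*w^3 + 18*l*w^2 - 21*l*w + w^4 + 6*w^3 - 7*w^2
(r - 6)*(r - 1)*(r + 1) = r^3 - 6*r^2 - r + 6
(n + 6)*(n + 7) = n^2 + 13*n + 42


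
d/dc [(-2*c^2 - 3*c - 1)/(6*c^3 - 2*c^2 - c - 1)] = 2*(6*c^4 + 18*c^3 + 7*c^2 + 1)/(36*c^6 - 24*c^5 - 8*c^4 - 8*c^3 + 5*c^2 + 2*c + 1)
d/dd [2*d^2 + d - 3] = 4*d + 1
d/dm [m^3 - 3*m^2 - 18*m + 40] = 3*m^2 - 6*m - 18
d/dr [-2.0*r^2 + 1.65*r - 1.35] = 1.65 - 4.0*r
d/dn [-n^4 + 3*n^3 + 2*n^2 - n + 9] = -4*n^3 + 9*n^2 + 4*n - 1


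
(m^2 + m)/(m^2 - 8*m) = (m + 1)/(m - 8)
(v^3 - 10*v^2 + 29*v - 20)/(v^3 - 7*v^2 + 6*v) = (v^2 - 9*v + 20)/(v*(v - 6))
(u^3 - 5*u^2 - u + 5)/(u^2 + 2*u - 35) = (u^2 - 1)/(u + 7)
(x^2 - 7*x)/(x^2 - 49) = x/(x + 7)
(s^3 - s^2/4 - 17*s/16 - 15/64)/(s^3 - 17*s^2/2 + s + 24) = (64*s^3 - 16*s^2 - 68*s - 15)/(32*(2*s^3 - 17*s^2 + 2*s + 48))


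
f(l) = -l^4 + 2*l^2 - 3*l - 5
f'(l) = -4*l^3 + 4*l - 3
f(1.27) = -8.19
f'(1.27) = -6.11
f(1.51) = -10.17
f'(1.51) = -10.73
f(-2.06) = -8.34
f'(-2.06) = 23.73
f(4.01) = -243.44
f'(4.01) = -244.88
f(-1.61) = -1.70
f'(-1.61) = 7.25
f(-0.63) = -2.47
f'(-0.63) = -4.52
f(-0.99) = -1.03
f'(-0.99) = -3.08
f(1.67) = -12.21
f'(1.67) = -14.95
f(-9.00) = -6377.00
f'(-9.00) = 2877.00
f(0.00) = -5.00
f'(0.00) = -3.00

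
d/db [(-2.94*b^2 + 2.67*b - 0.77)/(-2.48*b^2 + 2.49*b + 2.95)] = (-0.699000000000002*b^2 - 21.1652*b + 9.7938)/(6.1504*b^4 - 12.3504*b^3 - 8.4319*b^2 + 14.691*b + 8.7025)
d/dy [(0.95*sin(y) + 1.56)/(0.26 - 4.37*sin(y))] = 7.0642*cos(y)/(4.37*sin(y) - 0.26)^2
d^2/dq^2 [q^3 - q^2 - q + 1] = 6*q - 2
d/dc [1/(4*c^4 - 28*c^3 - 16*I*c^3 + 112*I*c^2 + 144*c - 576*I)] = (-c^3 + 21*c^2/4 + 3*I*c^2 - 14*I*c - 9)/(c^4 - 7*c^3 - 4*I*c^3 + 28*I*c^2 + 36*c - 144*I)^2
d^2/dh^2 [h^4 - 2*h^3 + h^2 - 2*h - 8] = 12*h^2 - 12*h + 2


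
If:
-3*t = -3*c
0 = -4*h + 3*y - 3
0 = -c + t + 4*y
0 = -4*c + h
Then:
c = -3/16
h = -3/4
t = -3/16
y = 0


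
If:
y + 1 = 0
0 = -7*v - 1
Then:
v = -1/7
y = -1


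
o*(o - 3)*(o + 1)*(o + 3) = o^4 + o^3 - 9*o^2 - 9*o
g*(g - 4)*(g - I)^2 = g^4 - 4*g^3 - 2*I*g^3 - g^2 + 8*I*g^2 + 4*g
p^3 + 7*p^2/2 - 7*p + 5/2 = (p - 1)*(p - 1/2)*(p + 5)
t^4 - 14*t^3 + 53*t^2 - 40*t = t*(t - 8)*(t - 5)*(t - 1)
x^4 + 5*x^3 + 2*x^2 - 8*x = x*(x - 1)*(x + 2)*(x + 4)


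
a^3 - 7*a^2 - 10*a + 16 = (a - 8)*(a - 1)*(a + 2)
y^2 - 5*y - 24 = (y - 8)*(y + 3)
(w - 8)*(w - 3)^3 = w^4 - 17*w^3 + 99*w^2 - 243*w + 216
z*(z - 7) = z^2 - 7*z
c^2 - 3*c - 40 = (c - 8)*(c + 5)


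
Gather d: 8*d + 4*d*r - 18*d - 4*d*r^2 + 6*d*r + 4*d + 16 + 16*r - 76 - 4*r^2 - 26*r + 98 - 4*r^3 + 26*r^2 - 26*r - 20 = d*(-4*r^2 + 10*r - 6) - 4*r^3 + 22*r^2 - 36*r + 18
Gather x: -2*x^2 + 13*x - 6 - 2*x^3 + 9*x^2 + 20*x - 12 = -2*x^3 + 7*x^2 + 33*x - 18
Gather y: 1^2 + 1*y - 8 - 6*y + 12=5 - 5*y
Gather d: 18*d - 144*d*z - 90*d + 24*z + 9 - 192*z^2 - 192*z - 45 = d*(-144*z - 72) - 192*z^2 - 168*z - 36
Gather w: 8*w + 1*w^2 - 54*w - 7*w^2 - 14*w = -6*w^2 - 60*w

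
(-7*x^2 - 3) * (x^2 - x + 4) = -7*x^4 + 7*x^3 - 31*x^2 + 3*x - 12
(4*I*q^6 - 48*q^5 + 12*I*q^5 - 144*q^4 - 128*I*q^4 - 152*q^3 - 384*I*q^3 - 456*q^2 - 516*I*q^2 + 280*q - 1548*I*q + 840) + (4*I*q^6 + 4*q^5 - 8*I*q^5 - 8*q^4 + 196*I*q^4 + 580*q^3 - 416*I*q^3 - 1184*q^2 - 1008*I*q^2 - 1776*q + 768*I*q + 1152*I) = 8*I*q^6 - 44*q^5 + 4*I*q^5 - 152*q^4 + 68*I*q^4 + 428*q^3 - 800*I*q^3 - 1640*q^2 - 1524*I*q^2 - 1496*q - 780*I*q + 840 + 1152*I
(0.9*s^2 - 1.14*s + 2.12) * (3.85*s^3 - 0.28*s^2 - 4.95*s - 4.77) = 3.465*s^5 - 4.641*s^4 + 4.0262*s^3 + 0.756399999999999*s^2 - 5.0562*s - 10.1124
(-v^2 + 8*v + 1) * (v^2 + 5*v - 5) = -v^4 + 3*v^3 + 46*v^2 - 35*v - 5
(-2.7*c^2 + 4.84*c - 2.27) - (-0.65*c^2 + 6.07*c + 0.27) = -2.05*c^2 - 1.23*c - 2.54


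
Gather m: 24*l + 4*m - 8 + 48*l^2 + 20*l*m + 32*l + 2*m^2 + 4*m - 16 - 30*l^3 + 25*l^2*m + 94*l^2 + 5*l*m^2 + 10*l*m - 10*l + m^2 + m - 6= -30*l^3 + 142*l^2 + 46*l + m^2*(5*l + 3) + m*(25*l^2 + 30*l + 9) - 30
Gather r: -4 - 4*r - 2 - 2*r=-6*r - 6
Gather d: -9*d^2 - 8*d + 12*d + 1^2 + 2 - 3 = -9*d^2 + 4*d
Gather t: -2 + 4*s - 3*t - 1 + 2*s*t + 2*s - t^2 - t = 6*s - t^2 + t*(2*s - 4) - 3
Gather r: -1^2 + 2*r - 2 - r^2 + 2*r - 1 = -r^2 + 4*r - 4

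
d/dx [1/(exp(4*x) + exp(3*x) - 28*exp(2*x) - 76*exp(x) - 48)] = (-4*exp(3*x) - 3*exp(2*x) + 56*exp(x) + 76)*exp(x)/(-exp(4*x) - exp(3*x) + 28*exp(2*x) + 76*exp(x) + 48)^2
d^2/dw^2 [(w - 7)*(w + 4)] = 2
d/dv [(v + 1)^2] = 2*v + 2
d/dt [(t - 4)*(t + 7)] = 2*t + 3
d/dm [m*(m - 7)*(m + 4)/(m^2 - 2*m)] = (m^2 - 4*m + 34)/(m^2 - 4*m + 4)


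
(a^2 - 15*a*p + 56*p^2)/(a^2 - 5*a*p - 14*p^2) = (a - 8*p)/(a + 2*p)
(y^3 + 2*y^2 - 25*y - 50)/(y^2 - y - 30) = (y^2 - 3*y - 10)/(y - 6)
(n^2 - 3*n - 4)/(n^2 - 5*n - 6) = (n - 4)/(n - 6)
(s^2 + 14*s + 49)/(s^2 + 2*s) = (s^2 + 14*s + 49)/(s*(s + 2))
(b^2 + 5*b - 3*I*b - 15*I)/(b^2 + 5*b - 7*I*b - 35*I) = (b - 3*I)/(b - 7*I)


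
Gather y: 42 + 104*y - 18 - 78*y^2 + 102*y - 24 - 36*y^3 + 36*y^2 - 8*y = -36*y^3 - 42*y^2 + 198*y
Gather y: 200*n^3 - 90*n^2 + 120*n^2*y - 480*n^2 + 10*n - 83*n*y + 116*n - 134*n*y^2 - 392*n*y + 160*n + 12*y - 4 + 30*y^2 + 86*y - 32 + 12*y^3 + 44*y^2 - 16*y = 200*n^3 - 570*n^2 + 286*n + 12*y^3 + y^2*(74 - 134*n) + y*(120*n^2 - 475*n + 82) - 36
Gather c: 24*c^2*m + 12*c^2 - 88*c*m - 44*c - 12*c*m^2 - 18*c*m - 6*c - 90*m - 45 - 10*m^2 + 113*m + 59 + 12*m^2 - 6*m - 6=c^2*(24*m + 12) + c*(-12*m^2 - 106*m - 50) + 2*m^2 + 17*m + 8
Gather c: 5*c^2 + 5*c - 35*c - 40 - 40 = 5*c^2 - 30*c - 80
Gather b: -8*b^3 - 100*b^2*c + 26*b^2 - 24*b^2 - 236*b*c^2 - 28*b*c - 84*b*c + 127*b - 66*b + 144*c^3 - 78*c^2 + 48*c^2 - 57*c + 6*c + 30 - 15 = -8*b^3 + b^2*(2 - 100*c) + b*(-236*c^2 - 112*c + 61) + 144*c^3 - 30*c^2 - 51*c + 15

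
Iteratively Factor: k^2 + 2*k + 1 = (k + 1)*(k + 1)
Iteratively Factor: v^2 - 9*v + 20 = (v - 4)*(v - 5)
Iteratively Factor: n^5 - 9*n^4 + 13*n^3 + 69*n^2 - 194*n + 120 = (n - 5)*(n^4 - 4*n^3 - 7*n^2 + 34*n - 24) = (n - 5)*(n - 4)*(n^3 - 7*n + 6) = (n - 5)*(n - 4)*(n + 3)*(n^2 - 3*n + 2) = (n - 5)*(n - 4)*(n - 1)*(n + 3)*(n - 2)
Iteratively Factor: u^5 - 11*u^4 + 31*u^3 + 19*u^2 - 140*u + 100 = (u - 5)*(u^4 - 6*u^3 + u^2 + 24*u - 20) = (u - 5)*(u - 1)*(u^3 - 5*u^2 - 4*u + 20) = (u - 5)*(u - 2)*(u - 1)*(u^2 - 3*u - 10) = (u - 5)^2*(u - 2)*(u - 1)*(u + 2)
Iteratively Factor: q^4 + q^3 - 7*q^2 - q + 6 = (q - 1)*(q^3 + 2*q^2 - 5*q - 6) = (q - 1)*(q + 3)*(q^2 - q - 2) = (q - 2)*(q - 1)*(q + 3)*(q + 1)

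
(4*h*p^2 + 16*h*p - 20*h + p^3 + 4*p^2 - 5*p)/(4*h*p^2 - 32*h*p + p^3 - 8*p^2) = (p^2 + 4*p - 5)/(p*(p - 8))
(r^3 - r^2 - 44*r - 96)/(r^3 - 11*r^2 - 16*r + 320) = (r^2 + 7*r + 12)/(r^2 - 3*r - 40)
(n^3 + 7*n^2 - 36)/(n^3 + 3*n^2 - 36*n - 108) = (n - 2)/(n - 6)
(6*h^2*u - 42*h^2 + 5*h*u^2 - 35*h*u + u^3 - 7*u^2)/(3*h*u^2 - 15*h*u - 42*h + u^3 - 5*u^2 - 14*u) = (2*h + u)/(u + 2)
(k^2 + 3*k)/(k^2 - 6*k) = (k + 3)/(k - 6)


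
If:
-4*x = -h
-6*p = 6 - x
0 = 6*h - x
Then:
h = 0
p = -1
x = 0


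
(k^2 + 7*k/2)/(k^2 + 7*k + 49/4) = 2*k/(2*k + 7)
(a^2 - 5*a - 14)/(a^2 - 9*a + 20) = (a^2 - 5*a - 14)/(a^2 - 9*a + 20)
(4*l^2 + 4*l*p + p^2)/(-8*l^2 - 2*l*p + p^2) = (2*l + p)/(-4*l + p)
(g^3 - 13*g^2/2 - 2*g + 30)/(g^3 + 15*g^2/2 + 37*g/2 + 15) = (2*g^2 - 17*g + 30)/(2*g^2 + 11*g + 15)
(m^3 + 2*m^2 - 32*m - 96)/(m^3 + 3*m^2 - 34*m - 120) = (m + 4)/(m + 5)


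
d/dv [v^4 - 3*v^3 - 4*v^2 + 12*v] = 4*v^3 - 9*v^2 - 8*v + 12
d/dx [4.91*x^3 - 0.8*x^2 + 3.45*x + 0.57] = 14.73*x^2 - 1.6*x + 3.45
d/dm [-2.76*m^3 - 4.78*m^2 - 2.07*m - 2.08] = -8.28*m^2 - 9.56*m - 2.07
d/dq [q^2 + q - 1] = 2*q + 1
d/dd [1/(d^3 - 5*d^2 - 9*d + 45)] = (-3*d^2 + 10*d + 9)/(d^3 - 5*d^2 - 9*d + 45)^2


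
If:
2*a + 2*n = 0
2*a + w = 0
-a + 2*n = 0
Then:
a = 0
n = 0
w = 0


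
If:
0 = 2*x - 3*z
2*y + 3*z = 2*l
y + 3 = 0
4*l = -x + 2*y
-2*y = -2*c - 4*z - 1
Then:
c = -51/10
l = -9/5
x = 6/5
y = -3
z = 4/5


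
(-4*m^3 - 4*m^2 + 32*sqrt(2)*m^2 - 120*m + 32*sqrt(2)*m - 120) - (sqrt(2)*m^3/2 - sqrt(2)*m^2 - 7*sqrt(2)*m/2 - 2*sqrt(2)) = -4*m^3 - sqrt(2)*m^3/2 - 4*m^2 + 33*sqrt(2)*m^2 - 120*m + 71*sqrt(2)*m/2 - 120 + 2*sqrt(2)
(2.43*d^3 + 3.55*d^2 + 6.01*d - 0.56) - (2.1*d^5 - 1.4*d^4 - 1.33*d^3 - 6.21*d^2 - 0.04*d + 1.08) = -2.1*d^5 + 1.4*d^4 + 3.76*d^3 + 9.76*d^2 + 6.05*d - 1.64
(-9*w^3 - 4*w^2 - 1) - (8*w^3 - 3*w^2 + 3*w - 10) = -17*w^3 - w^2 - 3*w + 9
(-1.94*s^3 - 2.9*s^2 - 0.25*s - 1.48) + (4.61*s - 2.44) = -1.94*s^3 - 2.9*s^2 + 4.36*s - 3.92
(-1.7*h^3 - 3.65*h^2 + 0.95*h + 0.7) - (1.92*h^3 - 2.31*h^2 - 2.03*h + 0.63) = -3.62*h^3 - 1.34*h^2 + 2.98*h + 0.07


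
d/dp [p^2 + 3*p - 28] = 2*p + 3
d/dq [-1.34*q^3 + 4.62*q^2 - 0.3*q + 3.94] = -4.02*q^2 + 9.24*q - 0.3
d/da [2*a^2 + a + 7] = 4*a + 1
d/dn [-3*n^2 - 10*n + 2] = -6*n - 10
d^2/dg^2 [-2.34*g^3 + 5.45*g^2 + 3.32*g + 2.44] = 10.9 - 14.04*g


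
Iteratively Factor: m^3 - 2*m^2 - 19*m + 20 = (m + 4)*(m^2 - 6*m + 5) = (m - 1)*(m + 4)*(m - 5)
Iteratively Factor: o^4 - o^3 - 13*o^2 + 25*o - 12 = (o - 1)*(o^3 - 13*o + 12) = (o - 3)*(o - 1)*(o^2 + 3*o - 4) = (o - 3)*(o - 1)*(o + 4)*(o - 1)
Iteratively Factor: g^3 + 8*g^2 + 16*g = (g)*(g^2 + 8*g + 16) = g*(g + 4)*(g + 4)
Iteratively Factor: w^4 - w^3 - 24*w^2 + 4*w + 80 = (w - 5)*(w^3 + 4*w^2 - 4*w - 16) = (w - 5)*(w + 2)*(w^2 + 2*w - 8) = (w - 5)*(w + 2)*(w + 4)*(w - 2)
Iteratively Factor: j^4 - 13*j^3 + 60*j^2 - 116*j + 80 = (j - 5)*(j^3 - 8*j^2 + 20*j - 16) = (j - 5)*(j - 4)*(j^2 - 4*j + 4) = (j - 5)*(j - 4)*(j - 2)*(j - 2)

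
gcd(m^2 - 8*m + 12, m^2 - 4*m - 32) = 1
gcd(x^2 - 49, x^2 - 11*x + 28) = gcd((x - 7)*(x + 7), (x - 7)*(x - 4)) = x - 7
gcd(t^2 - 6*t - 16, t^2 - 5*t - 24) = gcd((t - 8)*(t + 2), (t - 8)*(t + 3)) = t - 8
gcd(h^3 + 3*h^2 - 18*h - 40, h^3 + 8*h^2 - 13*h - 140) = h^2 + h - 20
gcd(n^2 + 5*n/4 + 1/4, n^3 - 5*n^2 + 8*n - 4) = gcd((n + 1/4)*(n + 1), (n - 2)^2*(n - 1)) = 1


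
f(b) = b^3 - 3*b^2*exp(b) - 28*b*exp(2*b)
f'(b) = -3*b^2*exp(b) + 3*b^2 - 56*b*exp(2*b) - 6*b*exp(b) - 28*exp(2*b)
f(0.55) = -47.67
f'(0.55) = -183.03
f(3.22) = -57221.96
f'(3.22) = -131724.01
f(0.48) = -36.11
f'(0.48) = -148.41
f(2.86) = -24821.88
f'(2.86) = -58074.50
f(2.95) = -30625.23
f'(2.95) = -71336.12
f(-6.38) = -259.90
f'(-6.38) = 121.97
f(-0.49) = 4.59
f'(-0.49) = 1.87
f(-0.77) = 3.34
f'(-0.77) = 6.34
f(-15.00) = -3375.00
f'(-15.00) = 675.00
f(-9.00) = -729.03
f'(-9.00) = 242.98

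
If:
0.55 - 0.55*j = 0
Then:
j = 1.00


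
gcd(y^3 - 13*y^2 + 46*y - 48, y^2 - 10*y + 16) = y^2 - 10*y + 16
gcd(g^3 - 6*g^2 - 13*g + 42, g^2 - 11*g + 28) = g - 7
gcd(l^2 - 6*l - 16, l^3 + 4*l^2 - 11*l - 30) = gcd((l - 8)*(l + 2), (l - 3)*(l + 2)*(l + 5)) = l + 2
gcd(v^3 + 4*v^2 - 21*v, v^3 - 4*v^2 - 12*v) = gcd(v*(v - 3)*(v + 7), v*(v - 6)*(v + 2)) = v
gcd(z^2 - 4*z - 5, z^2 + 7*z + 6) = z + 1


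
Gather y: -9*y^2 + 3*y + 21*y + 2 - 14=-9*y^2 + 24*y - 12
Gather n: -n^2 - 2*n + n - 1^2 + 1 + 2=-n^2 - n + 2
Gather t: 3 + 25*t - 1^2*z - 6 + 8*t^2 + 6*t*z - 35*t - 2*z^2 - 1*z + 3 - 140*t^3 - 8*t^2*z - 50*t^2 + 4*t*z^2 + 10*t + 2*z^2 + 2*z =-140*t^3 + t^2*(-8*z - 42) + t*(4*z^2 + 6*z)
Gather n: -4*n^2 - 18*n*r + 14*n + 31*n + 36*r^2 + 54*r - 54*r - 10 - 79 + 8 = -4*n^2 + n*(45 - 18*r) + 36*r^2 - 81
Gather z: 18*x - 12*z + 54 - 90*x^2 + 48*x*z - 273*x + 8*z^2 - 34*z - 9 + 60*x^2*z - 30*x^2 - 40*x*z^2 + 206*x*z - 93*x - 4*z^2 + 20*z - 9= -120*x^2 - 348*x + z^2*(4 - 40*x) + z*(60*x^2 + 254*x - 26) + 36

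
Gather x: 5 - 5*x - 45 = -5*x - 40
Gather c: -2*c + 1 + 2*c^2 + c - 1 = 2*c^2 - c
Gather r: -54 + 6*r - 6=6*r - 60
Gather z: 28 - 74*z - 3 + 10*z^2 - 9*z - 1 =10*z^2 - 83*z + 24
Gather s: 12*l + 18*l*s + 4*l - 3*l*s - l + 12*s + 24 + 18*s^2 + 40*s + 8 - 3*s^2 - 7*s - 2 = 15*l + 15*s^2 + s*(15*l + 45) + 30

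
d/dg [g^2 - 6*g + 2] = 2*g - 6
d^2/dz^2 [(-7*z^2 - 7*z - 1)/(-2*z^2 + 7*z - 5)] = 18*(14*z^3 - 22*z^2 - 28*z + 51)/(8*z^6 - 84*z^5 + 354*z^4 - 763*z^3 + 885*z^2 - 525*z + 125)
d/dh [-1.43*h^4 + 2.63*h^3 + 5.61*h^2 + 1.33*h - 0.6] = -5.72*h^3 + 7.89*h^2 + 11.22*h + 1.33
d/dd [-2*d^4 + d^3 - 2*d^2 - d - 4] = -8*d^3 + 3*d^2 - 4*d - 1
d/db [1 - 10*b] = -10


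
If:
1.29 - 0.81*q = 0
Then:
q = 1.59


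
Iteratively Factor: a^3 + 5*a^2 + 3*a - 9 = (a + 3)*(a^2 + 2*a - 3) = (a + 3)^2*(a - 1)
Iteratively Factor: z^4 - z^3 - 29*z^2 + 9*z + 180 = (z - 5)*(z^3 + 4*z^2 - 9*z - 36) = (z - 5)*(z - 3)*(z^2 + 7*z + 12) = (z - 5)*(z - 3)*(z + 4)*(z + 3)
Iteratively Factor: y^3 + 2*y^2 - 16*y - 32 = (y - 4)*(y^2 + 6*y + 8) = (y - 4)*(y + 2)*(y + 4)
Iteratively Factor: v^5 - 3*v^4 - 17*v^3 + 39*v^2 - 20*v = (v + 4)*(v^4 - 7*v^3 + 11*v^2 - 5*v) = (v - 5)*(v + 4)*(v^3 - 2*v^2 + v) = v*(v - 5)*(v + 4)*(v^2 - 2*v + 1) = v*(v - 5)*(v - 1)*(v + 4)*(v - 1)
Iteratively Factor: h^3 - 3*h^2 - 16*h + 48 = (h - 3)*(h^2 - 16) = (h - 4)*(h - 3)*(h + 4)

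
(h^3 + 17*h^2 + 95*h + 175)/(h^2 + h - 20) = (h^2 + 12*h + 35)/(h - 4)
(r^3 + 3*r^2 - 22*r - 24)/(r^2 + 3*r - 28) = (r^2 + 7*r + 6)/(r + 7)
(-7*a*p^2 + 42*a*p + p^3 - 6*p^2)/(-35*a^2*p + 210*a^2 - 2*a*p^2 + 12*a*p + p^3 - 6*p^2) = p/(5*a + p)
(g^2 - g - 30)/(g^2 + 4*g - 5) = (g - 6)/(g - 1)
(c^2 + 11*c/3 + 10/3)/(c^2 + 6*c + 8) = (c + 5/3)/(c + 4)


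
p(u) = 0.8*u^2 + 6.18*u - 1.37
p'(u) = 1.6*u + 6.18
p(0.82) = 4.24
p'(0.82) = 7.49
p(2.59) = 20.00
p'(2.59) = 10.32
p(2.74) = 21.57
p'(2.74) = 10.56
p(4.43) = 41.71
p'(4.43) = 13.27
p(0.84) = 4.39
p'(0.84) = 7.52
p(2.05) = 14.66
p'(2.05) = 9.46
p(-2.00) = -10.53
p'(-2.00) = 2.98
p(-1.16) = -7.46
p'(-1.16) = 4.32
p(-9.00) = 7.81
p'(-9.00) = -8.22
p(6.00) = 64.51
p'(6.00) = 15.78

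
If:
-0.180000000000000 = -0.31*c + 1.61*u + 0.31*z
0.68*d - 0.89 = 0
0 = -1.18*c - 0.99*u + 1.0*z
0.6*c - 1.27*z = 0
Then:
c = 0.14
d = 1.31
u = -0.10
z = 0.06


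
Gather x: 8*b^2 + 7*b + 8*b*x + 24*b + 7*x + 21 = 8*b^2 + 31*b + x*(8*b + 7) + 21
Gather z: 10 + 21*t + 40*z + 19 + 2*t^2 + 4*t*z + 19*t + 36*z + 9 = 2*t^2 + 40*t + z*(4*t + 76) + 38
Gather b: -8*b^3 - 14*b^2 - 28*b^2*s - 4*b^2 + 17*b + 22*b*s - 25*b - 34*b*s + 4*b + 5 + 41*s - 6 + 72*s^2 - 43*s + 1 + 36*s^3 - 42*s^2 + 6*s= -8*b^3 + b^2*(-28*s - 18) + b*(-12*s - 4) + 36*s^3 + 30*s^2 + 4*s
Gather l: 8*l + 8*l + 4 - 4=16*l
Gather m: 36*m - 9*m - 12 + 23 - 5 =27*m + 6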